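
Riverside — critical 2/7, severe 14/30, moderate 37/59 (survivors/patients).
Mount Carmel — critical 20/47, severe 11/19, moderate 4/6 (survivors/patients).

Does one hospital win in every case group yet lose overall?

Yes

Critical: Riverside 2/7 = 28.6%, Mount Carmel 20/47 = 42.6% → Mount Carmel
Severe: Riverside 14/30 = 46.7%, Mount Carmel 11/19 = 57.9% → Mount Carmel
Moderate: Riverside 37/59 = 62.7%, Mount Carmel 4/6 = 66.7% → Mount Carmel
Overall: Riverside 53/96 = 55.2%, Mount Carmel 35/72 = 48.6% → Riverside
Mount Carmel wins each case group but Riverside wins overall — the comparison reverses. Mount Carmel's patients skew toward critical, which has a lower base rate.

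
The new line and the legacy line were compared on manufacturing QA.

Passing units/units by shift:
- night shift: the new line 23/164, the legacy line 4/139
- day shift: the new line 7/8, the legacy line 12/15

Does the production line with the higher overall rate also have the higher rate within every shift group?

Yes

Night shift: the new line 23/164 = 14.0%, the legacy line 4/139 = 2.9% → the new line
Day shift: the new line 7/8 = 87.5%, the legacy line 12/15 = 80.0% → the new line
Overall: the new line 30/172 = 17.4%, the legacy line 16/154 = 10.4% → the new line
The new line wins overall and in every shift group — no reversal.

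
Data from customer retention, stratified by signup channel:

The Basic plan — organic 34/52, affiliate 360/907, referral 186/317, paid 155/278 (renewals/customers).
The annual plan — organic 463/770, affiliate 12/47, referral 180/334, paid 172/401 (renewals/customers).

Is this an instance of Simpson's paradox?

Organic: the Basic plan 34/52 = 65.4%, the annual plan 463/770 = 60.1% → the Basic plan
Affiliate: the Basic plan 360/907 = 39.7%, the annual plan 12/47 = 25.5% → the Basic plan
Referral: the Basic plan 186/317 = 58.7%, the annual plan 180/334 = 53.9% → the Basic plan
Paid: the Basic plan 155/278 = 55.8%, the annual plan 172/401 = 42.9% → the Basic plan
Overall: the Basic plan 735/1554 = 47.3%, the annual plan 827/1552 = 53.3% → the annual plan
The Basic plan wins each signup group but the annual plan wins overall — the comparison reverses. The Basic plan's customers skew toward affiliate, which has a lower base rate.

Yes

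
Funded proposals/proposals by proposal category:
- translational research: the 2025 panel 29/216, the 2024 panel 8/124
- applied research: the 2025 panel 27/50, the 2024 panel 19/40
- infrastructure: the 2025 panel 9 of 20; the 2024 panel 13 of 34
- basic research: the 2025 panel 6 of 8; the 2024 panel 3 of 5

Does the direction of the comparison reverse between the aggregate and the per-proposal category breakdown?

Translational research: the 2025 panel 29/216 = 13.4%, the 2024 panel 8/124 = 6.5% → the 2025 panel
Applied research: the 2025 panel 27/50 = 54.0%, the 2024 panel 19/40 = 47.5% → the 2025 panel
Infrastructure: the 2025 panel 9/20 = 45.0%, the 2024 panel 13/34 = 38.2% → the 2025 panel
Basic research: the 2025 panel 6/8 = 75.0%, the 2024 panel 3/5 = 60.0% → the 2025 panel
Overall: the 2025 panel 71/294 = 24.1%, the 2024 panel 43/203 = 21.2% → the 2025 panel
The 2025 panel wins overall and in every proposal group — no reversal.

No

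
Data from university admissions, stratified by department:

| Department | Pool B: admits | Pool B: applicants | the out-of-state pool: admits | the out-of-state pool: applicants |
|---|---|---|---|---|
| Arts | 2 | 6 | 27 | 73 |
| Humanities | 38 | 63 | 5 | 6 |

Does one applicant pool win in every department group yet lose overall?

Arts: Pool B 2/6 = 33.3%, the out-of-state pool 27/73 = 37.0% → the out-of-state pool
Humanities: Pool B 38/63 = 60.3%, the out-of-state pool 5/6 = 83.3% → the out-of-state pool
Overall: Pool B 40/69 = 58.0%, the out-of-state pool 32/79 = 40.5% → Pool B
The out-of-state pool wins each department group but Pool B wins overall — the comparison reverses. The out-of-state pool's applicants skew toward Arts, which has a lower base rate.

Yes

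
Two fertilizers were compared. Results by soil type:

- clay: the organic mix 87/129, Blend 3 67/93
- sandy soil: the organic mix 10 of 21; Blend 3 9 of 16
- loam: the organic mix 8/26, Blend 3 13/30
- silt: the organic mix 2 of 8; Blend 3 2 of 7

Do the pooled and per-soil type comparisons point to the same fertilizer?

Yes

Clay: the organic mix 87/129 = 67.4%, Blend 3 67/93 = 72.0% → Blend 3
Sandy soil: the organic mix 10/21 = 47.6%, Blend 3 9/16 = 56.2% → Blend 3
Loam: the organic mix 8/26 = 30.8%, Blend 3 13/30 = 43.3% → Blend 3
Silt: the organic mix 2/8 = 25.0%, Blend 3 2/7 = 28.6% → Blend 3
Overall: the organic mix 107/184 = 58.2%, Blend 3 91/146 = 62.3% → Blend 3
Blend 3 wins overall and in every soil group — no reversal.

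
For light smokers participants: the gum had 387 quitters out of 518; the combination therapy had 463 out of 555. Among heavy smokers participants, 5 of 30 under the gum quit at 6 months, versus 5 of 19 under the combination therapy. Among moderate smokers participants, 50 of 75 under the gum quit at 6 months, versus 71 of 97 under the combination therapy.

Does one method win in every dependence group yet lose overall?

Light smokers: the gum 387/518 = 74.7%, the combination therapy 463/555 = 83.4% → the combination therapy
Heavy smokers: the gum 5/30 = 16.7%, the combination therapy 5/19 = 26.3% → the combination therapy
Moderate smokers: the gum 50/75 = 66.7%, the combination therapy 71/97 = 73.2% → the combination therapy
Overall: the gum 442/623 = 70.9%, the combination therapy 539/671 = 80.3% → the combination therapy
The combination therapy wins overall and in every dependence group — no reversal.

No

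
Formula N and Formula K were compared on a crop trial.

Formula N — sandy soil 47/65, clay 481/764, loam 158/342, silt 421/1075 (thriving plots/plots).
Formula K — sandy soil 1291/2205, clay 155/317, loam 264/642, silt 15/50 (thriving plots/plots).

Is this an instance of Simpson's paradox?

Yes

Sandy soil: Formula N 47/65 = 72.3%, Formula K 1291/2205 = 58.5% → Formula N
Clay: Formula N 481/764 = 63.0%, Formula K 155/317 = 48.9% → Formula N
Loam: Formula N 158/342 = 46.2%, Formula K 264/642 = 41.1% → Formula N
Silt: Formula N 421/1075 = 39.2%, Formula K 15/50 = 30.0% → Formula N
Overall: Formula N 1107/2246 = 49.3%, Formula K 1725/3214 = 53.7% → Formula K
Formula N wins each soil group but Formula K wins overall — the comparison reverses. Formula N's plots skew toward silt, which has a lower base rate.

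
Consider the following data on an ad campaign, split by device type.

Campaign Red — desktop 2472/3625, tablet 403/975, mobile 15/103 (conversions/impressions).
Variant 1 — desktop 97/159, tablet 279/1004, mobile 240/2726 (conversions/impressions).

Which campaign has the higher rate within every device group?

Desktop: Campaign Red 2472/3625 = 68.2%, Variant 1 97/159 = 61.0% → Campaign Red
Tablet: Campaign Red 403/975 = 41.3%, Variant 1 279/1004 = 27.8% → Campaign Red
Mobile: Campaign Red 15/103 = 14.6%, Variant 1 240/2726 = 8.8% → Campaign Red
Campaign Red has the higher rate in all 3 groups.

Campaign Red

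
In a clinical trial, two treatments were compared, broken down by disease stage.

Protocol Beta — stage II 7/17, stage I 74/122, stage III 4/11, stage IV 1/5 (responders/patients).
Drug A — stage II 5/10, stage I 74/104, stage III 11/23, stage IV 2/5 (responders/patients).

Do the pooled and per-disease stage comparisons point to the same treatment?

Stage II: Protocol Beta 7/17 = 41.2%, Drug A 5/10 = 50.0% → Drug A
Stage I: Protocol Beta 74/122 = 60.7%, Drug A 74/104 = 71.2% → Drug A
Stage III: Protocol Beta 4/11 = 36.4%, Drug A 11/23 = 47.8% → Drug A
Stage IV: Protocol Beta 1/5 = 20.0%, Drug A 2/5 = 40.0% → Drug A
Overall: Protocol Beta 86/155 = 55.5%, Drug A 92/142 = 64.8% → Drug A
Drug A wins overall and in every disease group — no reversal.

Yes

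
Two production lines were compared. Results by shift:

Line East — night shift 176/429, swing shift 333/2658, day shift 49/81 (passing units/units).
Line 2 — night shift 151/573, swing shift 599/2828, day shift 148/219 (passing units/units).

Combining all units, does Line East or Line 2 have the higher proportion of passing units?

Line 2

Night shift: Line East 176/429 = 41.0%, Line 2 151/573 = 26.4% → Line East
Swing shift: Line East 333/2658 = 12.5%, Line 2 599/2828 = 21.2% → Line 2
Day shift: Line East 49/81 = 60.5%, Line 2 148/219 = 67.6% → Line 2
Overall: Line East 558/3168 = 17.6%, Line 2 898/3620 = 24.8% → Line 2
(Neither sweeps every shift group, but Line 2 has the higher pooled rate.)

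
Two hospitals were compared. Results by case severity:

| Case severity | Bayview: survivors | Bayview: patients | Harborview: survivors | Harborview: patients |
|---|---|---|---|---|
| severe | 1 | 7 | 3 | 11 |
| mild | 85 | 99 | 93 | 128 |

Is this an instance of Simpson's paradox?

No

Severe: Bayview 1/7 = 14.3%, Harborview 3/11 = 27.3% → Harborview
Mild: Bayview 85/99 = 85.9%, Harborview 93/128 = 72.7% → Bayview
Overall: Bayview 86/106 = 81.1%, Harborview 96/139 = 69.1% → Bayview
Neither sweeps: Bayview wins 1 of 2 groups, Harborview wins 1. Bayview wins overall but not every group — no Simpson reversal.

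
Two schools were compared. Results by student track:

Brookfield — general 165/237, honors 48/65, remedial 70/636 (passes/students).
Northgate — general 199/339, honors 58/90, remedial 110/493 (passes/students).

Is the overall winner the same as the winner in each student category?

General: Brookfield 165/237 = 69.6%, Northgate 199/339 = 58.7% → Brookfield
Honors: Brookfield 48/65 = 73.8%, Northgate 58/90 = 64.4% → Brookfield
Remedial: Brookfield 70/636 = 11.0%, Northgate 110/493 = 22.3% → Northgate
Overall: Brookfield 283/938 = 30.2%, Northgate 367/922 = 39.8% → Northgate
Neither sweeps: Brookfield wins 2 of 3 groups, Northgate wins 1. Northgate wins overall but not every group — no Simpson reversal.

No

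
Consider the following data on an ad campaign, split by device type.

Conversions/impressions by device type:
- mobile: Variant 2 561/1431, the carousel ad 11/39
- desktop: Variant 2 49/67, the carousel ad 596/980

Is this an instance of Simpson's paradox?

Mobile: Variant 2 561/1431 = 39.2%, the carousel ad 11/39 = 28.2% → Variant 2
Desktop: Variant 2 49/67 = 73.1%, the carousel ad 596/980 = 60.8% → Variant 2
Overall: Variant 2 610/1498 = 40.7%, the carousel ad 607/1019 = 59.6% → the carousel ad
Variant 2 wins each device group but the carousel ad wins overall — the comparison reverses. Variant 2's impressions skew toward mobile, which has a lower base rate.

Yes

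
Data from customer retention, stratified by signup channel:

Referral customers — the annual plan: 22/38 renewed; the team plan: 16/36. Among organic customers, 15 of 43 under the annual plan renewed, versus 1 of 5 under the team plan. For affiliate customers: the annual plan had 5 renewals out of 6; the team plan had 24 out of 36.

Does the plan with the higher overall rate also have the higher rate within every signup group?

No

Referral: the annual plan 22/38 = 57.9%, the team plan 16/36 = 44.4% → the annual plan
Organic: the annual plan 15/43 = 34.9%, the team plan 1/5 = 20.0% → the annual plan
Affiliate: the annual plan 5/6 = 83.3%, the team plan 24/36 = 66.7% → the annual plan
Overall: the annual plan 42/87 = 48.3%, the team plan 41/77 = 53.2% → the team plan
The annual plan wins each signup group but the team plan wins overall — the comparison reverses. The annual plan's customers skew toward organic, which has a lower base rate.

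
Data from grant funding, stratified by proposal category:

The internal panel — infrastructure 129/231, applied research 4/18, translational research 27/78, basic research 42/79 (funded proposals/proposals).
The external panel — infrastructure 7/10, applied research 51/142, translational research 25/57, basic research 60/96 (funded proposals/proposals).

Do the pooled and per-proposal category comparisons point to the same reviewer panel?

No

Infrastructure: the internal panel 129/231 = 55.8%, the external panel 7/10 = 70.0% → the external panel
Applied research: the internal panel 4/18 = 22.2%, the external panel 51/142 = 35.9% → the external panel
Translational research: the internal panel 27/78 = 34.6%, the external panel 25/57 = 43.9% → the external panel
Basic research: the internal panel 42/79 = 53.2%, the external panel 60/96 = 62.5% → the external panel
Overall: the internal panel 202/406 = 49.8%, the external panel 143/305 = 46.9% → the internal panel
The external panel wins each proposal group but the internal panel wins overall — the comparison reverses. The external panel's proposals skew toward applied research, which has a lower base rate.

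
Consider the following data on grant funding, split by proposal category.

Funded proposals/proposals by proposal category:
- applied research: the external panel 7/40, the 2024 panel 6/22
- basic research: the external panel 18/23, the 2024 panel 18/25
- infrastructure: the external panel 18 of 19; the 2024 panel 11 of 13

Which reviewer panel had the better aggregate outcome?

Applied research: the external panel 7/40 = 17.5%, the 2024 panel 6/22 = 27.3% → the 2024 panel
Basic research: the external panel 18/23 = 78.3%, the 2024 panel 18/25 = 72.0% → the external panel
Infrastructure: the external panel 18/19 = 94.7%, the 2024 panel 11/13 = 84.6% → the external panel
Overall: the external panel 43/82 = 52.4%, the 2024 panel 35/60 = 58.3% → the 2024 panel
(Neither sweeps every proposal group, but the 2024 panel has the higher pooled rate.)

the 2024 panel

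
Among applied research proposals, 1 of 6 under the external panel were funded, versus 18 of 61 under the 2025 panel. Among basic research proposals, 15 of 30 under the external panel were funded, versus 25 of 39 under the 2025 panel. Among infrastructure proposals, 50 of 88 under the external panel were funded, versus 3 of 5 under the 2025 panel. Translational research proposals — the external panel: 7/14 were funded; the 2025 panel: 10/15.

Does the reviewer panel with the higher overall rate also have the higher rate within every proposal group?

No

Applied research: the external panel 1/6 = 16.7%, the 2025 panel 18/61 = 29.5% → the 2025 panel
Basic research: the external panel 15/30 = 50.0%, the 2025 panel 25/39 = 64.1% → the 2025 panel
Infrastructure: the external panel 50/88 = 56.8%, the 2025 panel 3/5 = 60.0% → the 2025 panel
Translational research: the external panel 7/14 = 50.0%, the 2025 panel 10/15 = 66.7% → the 2025 panel
Overall: the external panel 73/138 = 52.9%, the 2025 panel 56/120 = 46.7% → the external panel
The 2025 panel wins each proposal group but the external panel wins overall — the comparison reverses. The 2025 panel's proposals skew toward applied research, which has a lower base rate.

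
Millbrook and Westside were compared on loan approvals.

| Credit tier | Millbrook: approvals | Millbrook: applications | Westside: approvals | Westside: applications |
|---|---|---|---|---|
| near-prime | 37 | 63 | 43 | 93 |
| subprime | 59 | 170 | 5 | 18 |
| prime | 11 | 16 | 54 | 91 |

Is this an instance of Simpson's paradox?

Near-prime: Millbrook 37/63 = 58.7%, Westside 43/93 = 46.2% → Millbrook
Subprime: Millbrook 59/170 = 34.7%, Westside 5/18 = 27.8% → Millbrook
Prime: Millbrook 11/16 = 68.8%, Westside 54/91 = 59.3% → Millbrook
Overall: Millbrook 107/249 = 43.0%, Westside 102/202 = 50.5% → Westside
Millbrook wins each credit group but Westside wins overall — the comparison reverses. Millbrook's applications skew toward subprime, which has a lower base rate.

Yes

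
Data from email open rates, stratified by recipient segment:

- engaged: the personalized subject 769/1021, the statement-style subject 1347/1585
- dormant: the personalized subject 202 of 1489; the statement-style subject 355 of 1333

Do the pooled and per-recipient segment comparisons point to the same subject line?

Engaged: the personalized subject 769/1021 = 75.3%, the statement-style subject 1347/1585 = 85.0% → the statement-style subject
Dormant: the personalized subject 202/1489 = 13.6%, the statement-style subject 355/1333 = 26.6% → the statement-style subject
Overall: the personalized subject 971/2510 = 38.7%, the statement-style subject 1702/2918 = 58.3% → the statement-style subject
The statement-style subject wins overall and in every recipient group — no reversal.

Yes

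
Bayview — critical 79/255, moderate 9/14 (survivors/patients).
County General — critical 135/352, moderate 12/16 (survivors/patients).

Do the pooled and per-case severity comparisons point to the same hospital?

Critical: Bayview 79/255 = 31.0%, County General 135/352 = 38.4% → County General
Moderate: Bayview 9/14 = 64.3%, County General 12/16 = 75.0% → County General
Overall: Bayview 88/269 = 32.7%, County General 147/368 = 39.9% → County General
County General wins overall and in every case group — no reversal.

Yes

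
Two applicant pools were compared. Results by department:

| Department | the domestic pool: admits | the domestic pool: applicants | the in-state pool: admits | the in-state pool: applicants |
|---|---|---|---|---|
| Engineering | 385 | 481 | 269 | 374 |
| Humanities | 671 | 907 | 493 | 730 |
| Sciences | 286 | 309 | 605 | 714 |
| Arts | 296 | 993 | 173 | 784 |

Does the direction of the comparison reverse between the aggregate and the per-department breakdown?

Engineering: the domestic pool 385/481 = 80.0%, the in-state pool 269/374 = 71.9% → the domestic pool
Humanities: the domestic pool 671/907 = 74.0%, the in-state pool 493/730 = 67.5% → the domestic pool
Sciences: the domestic pool 286/309 = 92.6%, the in-state pool 605/714 = 84.7% → the domestic pool
Arts: the domestic pool 296/993 = 29.8%, the in-state pool 173/784 = 22.1% → the domestic pool
Overall: the domestic pool 1638/2690 = 60.9%, the in-state pool 1540/2602 = 59.2% → the domestic pool
The domestic pool wins overall and in every department group — no reversal.

No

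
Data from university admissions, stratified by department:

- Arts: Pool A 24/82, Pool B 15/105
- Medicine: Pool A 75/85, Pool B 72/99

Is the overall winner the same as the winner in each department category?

Arts: Pool A 24/82 = 29.3%, Pool B 15/105 = 14.3% → Pool A
Medicine: Pool A 75/85 = 88.2%, Pool B 72/99 = 72.7% → Pool A
Overall: Pool A 99/167 = 59.3%, Pool B 87/204 = 42.6% → Pool A
Pool A wins overall and in every department group — no reversal.

Yes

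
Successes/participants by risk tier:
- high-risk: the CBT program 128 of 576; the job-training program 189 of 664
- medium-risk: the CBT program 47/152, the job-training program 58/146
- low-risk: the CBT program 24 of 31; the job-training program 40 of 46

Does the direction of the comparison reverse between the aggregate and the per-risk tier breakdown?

No

High-risk: the CBT program 128/576 = 22.2%, the job-training program 189/664 = 28.5% → the job-training program
Medium-risk: the CBT program 47/152 = 30.9%, the job-training program 58/146 = 39.7% → the job-training program
Low-risk: the CBT program 24/31 = 77.4%, the job-training program 40/46 = 87.0% → the job-training program
Overall: the CBT program 199/759 = 26.2%, the job-training program 287/856 = 33.5% → the job-training program
The job-training program wins overall and in every risk group — no reversal.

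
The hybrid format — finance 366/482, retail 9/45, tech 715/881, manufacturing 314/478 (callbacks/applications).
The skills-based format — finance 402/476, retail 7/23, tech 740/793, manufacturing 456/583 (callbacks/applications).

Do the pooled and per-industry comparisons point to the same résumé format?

Yes

Finance: the hybrid format 366/482 = 75.9%, the skills-based format 402/476 = 84.5% → the skills-based format
Retail: the hybrid format 9/45 = 20.0%, the skills-based format 7/23 = 30.4% → the skills-based format
Tech: the hybrid format 715/881 = 81.2%, the skills-based format 740/793 = 93.3% → the skills-based format
Manufacturing: the hybrid format 314/478 = 65.7%, the skills-based format 456/583 = 78.2% → the skills-based format
Overall: the hybrid format 1404/1886 = 74.4%, the skills-based format 1605/1875 = 85.6% → the skills-based format
The skills-based format wins overall and in every industry group — no reversal.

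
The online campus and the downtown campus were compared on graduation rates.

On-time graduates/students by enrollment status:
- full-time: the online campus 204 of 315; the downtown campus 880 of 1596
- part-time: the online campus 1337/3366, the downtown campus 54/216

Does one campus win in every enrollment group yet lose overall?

Yes

Full-time: the online campus 204/315 = 64.8%, the downtown campus 880/1596 = 55.1% → the online campus
Part-time: the online campus 1337/3366 = 39.7%, the downtown campus 54/216 = 25.0% → the online campus
Overall: the online campus 1541/3681 = 41.9%, the downtown campus 934/1812 = 51.5% → the downtown campus
The online campus wins each enrollment group but the downtown campus wins overall — the comparison reverses. The online campus's students skew toward part-time, which has a lower base rate.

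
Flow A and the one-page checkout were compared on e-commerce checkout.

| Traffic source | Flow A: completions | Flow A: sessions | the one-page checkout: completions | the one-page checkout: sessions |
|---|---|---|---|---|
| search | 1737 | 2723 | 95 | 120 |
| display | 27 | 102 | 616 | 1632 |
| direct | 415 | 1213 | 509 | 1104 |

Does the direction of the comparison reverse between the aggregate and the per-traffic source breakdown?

Search: Flow A 1737/2723 = 63.8%, the one-page checkout 95/120 = 79.2% → the one-page checkout
Display: Flow A 27/102 = 26.5%, the one-page checkout 616/1632 = 37.7% → the one-page checkout
Direct: Flow A 415/1213 = 34.2%, the one-page checkout 509/1104 = 46.1% → the one-page checkout
Overall: Flow A 2179/4038 = 54.0%, the one-page checkout 1220/2856 = 42.7% → Flow A
The one-page checkout wins each traffic group but Flow A wins overall — the comparison reverses. The one-page checkout's sessions skew toward display, which has a lower base rate.

Yes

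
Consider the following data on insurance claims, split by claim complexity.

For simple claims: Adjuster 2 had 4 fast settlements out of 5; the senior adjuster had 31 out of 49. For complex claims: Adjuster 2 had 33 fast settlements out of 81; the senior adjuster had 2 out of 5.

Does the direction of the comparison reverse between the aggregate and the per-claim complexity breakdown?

Simple: Adjuster 2 4/5 = 80.0%, the senior adjuster 31/49 = 63.3% → Adjuster 2
Complex: Adjuster 2 33/81 = 40.7%, the senior adjuster 2/5 = 40.0% → Adjuster 2
Overall: Adjuster 2 37/86 = 43.0%, the senior adjuster 33/54 = 61.1% → the senior adjuster
Adjuster 2 wins each claim group but the senior adjuster wins overall — the comparison reverses. Adjuster 2's claims skew toward complex, which has a lower base rate.

Yes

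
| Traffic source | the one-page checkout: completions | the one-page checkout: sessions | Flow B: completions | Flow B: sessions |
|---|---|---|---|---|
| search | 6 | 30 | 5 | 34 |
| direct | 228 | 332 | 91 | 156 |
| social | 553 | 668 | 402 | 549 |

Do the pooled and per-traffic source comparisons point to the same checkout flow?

Search: the one-page checkout 6/30 = 20.0%, Flow B 5/34 = 14.7% → the one-page checkout
Direct: the one-page checkout 228/332 = 68.7%, Flow B 91/156 = 58.3% → the one-page checkout
Social: the one-page checkout 553/668 = 82.8%, Flow B 402/549 = 73.2% → the one-page checkout
Overall: the one-page checkout 787/1030 = 76.4%, Flow B 498/739 = 67.4% → the one-page checkout
The one-page checkout wins overall and in every traffic group — no reversal.

Yes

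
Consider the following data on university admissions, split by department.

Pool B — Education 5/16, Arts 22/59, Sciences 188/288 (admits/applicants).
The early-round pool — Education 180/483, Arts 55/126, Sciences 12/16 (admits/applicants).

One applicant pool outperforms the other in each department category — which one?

the early-round pool

Education: Pool B 5/16 = 31.2%, the early-round pool 180/483 = 37.3% → the early-round pool
Arts: Pool B 22/59 = 37.3%, the early-round pool 55/126 = 43.7% → the early-round pool
Sciences: Pool B 188/288 = 65.3%, the early-round pool 12/16 = 75.0% → the early-round pool
The early-round pool has the higher rate in all 3 groups.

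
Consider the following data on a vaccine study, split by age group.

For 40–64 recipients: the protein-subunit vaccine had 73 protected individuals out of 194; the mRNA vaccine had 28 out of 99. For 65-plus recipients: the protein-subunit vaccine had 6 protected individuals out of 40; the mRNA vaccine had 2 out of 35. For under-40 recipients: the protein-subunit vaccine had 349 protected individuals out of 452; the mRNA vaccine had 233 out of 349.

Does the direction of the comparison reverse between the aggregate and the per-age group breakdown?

No

40–64: the protein-subunit vaccine 73/194 = 37.6%, the mRNA vaccine 28/99 = 28.3% → the protein-subunit vaccine
65-plus: the protein-subunit vaccine 6/40 = 15.0%, the mRNA vaccine 2/35 = 5.7% → the protein-subunit vaccine
Under-40: the protein-subunit vaccine 349/452 = 77.2%, the mRNA vaccine 233/349 = 66.8% → the protein-subunit vaccine
Overall: the protein-subunit vaccine 428/686 = 62.4%, the mRNA vaccine 263/483 = 54.5% → the protein-subunit vaccine
The protein-subunit vaccine wins overall and in every age group — no reversal.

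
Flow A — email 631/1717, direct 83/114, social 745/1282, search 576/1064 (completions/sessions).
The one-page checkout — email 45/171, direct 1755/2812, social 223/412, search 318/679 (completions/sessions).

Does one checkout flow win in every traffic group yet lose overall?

Email: Flow A 631/1717 = 36.8%, the one-page checkout 45/171 = 26.3% → Flow A
Direct: Flow A 83/114 = 72.8%, the one-page checkout 1755/2812 = 62.4% → Flow A
Social: Flow A 745/1282 = 58.1%, the one-page checkout 223/412 = 54.1% → Flow A
Search: Flow A 576/1064 = 54.1%, the one-page checkout 318/679 = 46.8% → Flow A
Overall: Flow A 2035/4177 = 48.7%, the one-page checkout 2341/4074 = 57.5% → the one-page checkout
Flow A wins each traffic group but the one-page checkout wins overall — the comparison reverses. Flow A's sessions skew toward email, which has a lower base rate.

Yes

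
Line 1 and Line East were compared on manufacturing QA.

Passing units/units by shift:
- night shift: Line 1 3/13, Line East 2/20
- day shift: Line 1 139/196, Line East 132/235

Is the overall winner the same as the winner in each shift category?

Night shift: Line 1 3/13 = 23.1%, Line East 2/20 = 10.0% → Line 1
Day shift: Line 1 139/196 = 70.9%, Line East 132/235 = 56.2% → Line 1
Overall: Line 1 142/209 = 67.9%, Line East 134/255 = 52.5% → Line 1
Line 1 wins overall and in every shift group — no reversal.

Yes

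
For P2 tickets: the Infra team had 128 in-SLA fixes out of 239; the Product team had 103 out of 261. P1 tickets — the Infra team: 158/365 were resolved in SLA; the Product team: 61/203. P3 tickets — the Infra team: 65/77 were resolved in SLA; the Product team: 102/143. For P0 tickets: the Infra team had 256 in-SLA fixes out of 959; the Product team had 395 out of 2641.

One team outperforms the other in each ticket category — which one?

the Infra team

P2: the Infra team 128/239 = 53.6%, the Product team 103/261 = 39.5% → the Infra team
P1: the Infra team 158/365 = 43.3%, the Product team 61/203 = 30.0% → the Infra team
P3: the Infra team 65/77 = 84.4%, the Product team 102/143 = 71.3% → the Infra team
P0: the Infra team 256/959 = 26.7%, the Product team 395/2641 = 15.0% → the Infra team
The Infra team has the higher rate in all 4 groups.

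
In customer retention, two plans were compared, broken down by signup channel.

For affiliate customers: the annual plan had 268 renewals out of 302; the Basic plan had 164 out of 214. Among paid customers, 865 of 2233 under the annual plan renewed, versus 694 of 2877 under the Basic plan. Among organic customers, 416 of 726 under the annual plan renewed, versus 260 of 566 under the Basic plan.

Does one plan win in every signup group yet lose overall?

Affiliate: the annual plan 268/302 = 88.7%, the Basic plan 164/214 = 76.6% → the annual plan
Paid: the annual plan 865/2233 = 38.7%, the Basic plan 694/2877 = 24.1% → the annual plan
Organic: the annual plan 416/726 = 57.3%, the Basic plan 260/566 = 45.9% → the annual plan
Overall: the annual plan 1549/3261 = 47.5%, the Basic plan 1118/3657 = 30.6% → the annual plan
The annual plan wins overall and in every signup group — no reversal.

No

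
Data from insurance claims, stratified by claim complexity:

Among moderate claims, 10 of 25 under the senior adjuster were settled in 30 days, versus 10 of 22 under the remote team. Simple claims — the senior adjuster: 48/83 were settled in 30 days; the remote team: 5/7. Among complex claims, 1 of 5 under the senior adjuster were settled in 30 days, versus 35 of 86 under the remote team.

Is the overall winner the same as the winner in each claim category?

Moderate: the senior adjuster 10/25 = 40.0%, the remote team 10/22 = 45.5% → the remote team
Simple: the senior adjuster 48/83 = 57.8%, the remote team 5/7 = 71.4% → the remote team
Complex: the senior adjuster 1/5 = 20.0%, the remote team 35/86 = 40.7% → the remote team
Overall: the senior adjuster 59/113 = 52.2%, the remote team 50/115 = 43.5% → the senior adjuster
The remote team wins each claim group but the senior adjuster wins overall — the comparison reverses. The remote team's claims skew toward complex, which has a lower base rate.

No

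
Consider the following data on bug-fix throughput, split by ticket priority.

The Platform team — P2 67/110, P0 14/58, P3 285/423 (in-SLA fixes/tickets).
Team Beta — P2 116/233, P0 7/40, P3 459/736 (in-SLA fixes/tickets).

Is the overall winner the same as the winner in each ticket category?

Yes

P2: the Platform team 67/110 = 60.9%, Team Beta 116/233 = 49.8% → the Platform team
P0: the Platform team 14/58 = 24.1%, Team Beta 7/40 = 17.5% → the Platform team
P3: the Platform team 285/423 = 67.4%, Team Beta 459/736 = 62.4% → the Platform team
Overall: the Platform team 366/591 = 61.9%, Team Beta 582/1009 = 57.7% → the Platform team
The Platform team wins overall and in every ticket group — no reversal.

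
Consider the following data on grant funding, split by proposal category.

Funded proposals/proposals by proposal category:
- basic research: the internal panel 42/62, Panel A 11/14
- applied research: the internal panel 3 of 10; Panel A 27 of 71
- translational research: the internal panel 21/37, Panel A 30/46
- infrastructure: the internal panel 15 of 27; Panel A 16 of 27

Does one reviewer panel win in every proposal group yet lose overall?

Yes

Basic research: the internal panel 42/62 = 67.7%, Panel A 11/14 = 78.6% → Panel A
Applied research: the internal panel 3/10 = 30.0%, Panel A 27/71 = 38.0% → Panel A
Translational research: the internal panel 21/37 = 56.8%, Panel A 30/46 = 65.2% → Panel A
Infrastructure: the internal panel 15/27 = 55.6%, Panel A 16/27 = 59.3% → Panel A
Overall: the internal panel 81/136 = 59.6%, Panel A 84/158 = 53.2% → the internal panel
Panel A wins each proposal group but the internal panel wins overall — the comparison reverses. Panel A's proposals skew toward applied research, which has a lower base rate.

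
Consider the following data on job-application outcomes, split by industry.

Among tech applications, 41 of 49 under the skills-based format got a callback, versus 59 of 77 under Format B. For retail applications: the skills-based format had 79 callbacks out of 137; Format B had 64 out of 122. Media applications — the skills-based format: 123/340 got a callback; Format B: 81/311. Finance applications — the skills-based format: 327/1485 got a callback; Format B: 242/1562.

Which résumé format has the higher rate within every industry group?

Tech: the skills-based format 41/49 = 83.7%, Format B 59/77 = 76.6% → the skills-based format
Retail: the skills-based format 79/137 = 57.7%, Format B 64/122 = 52.5% → the skills-based format
Media: the skills-based format 123/340 = 36.2%, Format B 81/311 = 26.0% → the skills-based format
Finance: the skills-based format 327/1485 = 22.0%, Format B 242/1562 = 15.5% → the skills-based format
The skills-based format has the higher rate in all 4 groups.

the skills-based format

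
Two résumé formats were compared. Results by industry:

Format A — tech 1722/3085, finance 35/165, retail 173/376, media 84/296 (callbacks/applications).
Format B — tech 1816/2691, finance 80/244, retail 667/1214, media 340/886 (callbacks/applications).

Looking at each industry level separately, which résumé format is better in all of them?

Tech: Format A 1722/3085 = 55.8%, Format B 1816/2691 = 67.5% → Format B
Finance: Format A 35/165 = 21.2%, Format B 80/244 = 32.8% → Format B
Retail: Format A 173/376 = 46.0%, Format B 667/1214 = 54.9% → Format B
Media: Format A 84/296 = 28.4%, Format B 340/886 = 38.4% → Format B
Format B has the higher rate in all 4 groups.

Format B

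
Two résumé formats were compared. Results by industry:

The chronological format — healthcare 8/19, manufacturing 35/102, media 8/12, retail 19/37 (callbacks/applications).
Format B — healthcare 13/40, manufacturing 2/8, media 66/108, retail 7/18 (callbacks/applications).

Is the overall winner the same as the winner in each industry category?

No

Healthcare: the chronological format 8/19 = 42.1%, Format B 13/40 = 32.5% → the chronological format
Manufacturing: the chronological format 35/102 = 34.3%, Format B 2/8 = 25.0% → the chronological format
Media: the chronological format 8/12 = 66.7%, Format B 66/108 = 61.1% → the chronological format
Retail: the chronological format 19/37 = 51.4%, Format B 7/18 = 38.9% → the chronological format
Overall: the chronological format 70/170 = 41.2%, Format B 88/174 = 50.6% → Format B
The chronological format wins each industry group but Format B wins overall — the comparison reverses. The chronological format's applications skew toward manufacturing, which has a lower base rate.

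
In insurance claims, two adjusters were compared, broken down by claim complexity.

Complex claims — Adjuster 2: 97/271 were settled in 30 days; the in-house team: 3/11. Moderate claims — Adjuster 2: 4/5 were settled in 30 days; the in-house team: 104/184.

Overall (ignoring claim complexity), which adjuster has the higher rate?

Complex: Adjuster 2 97/271 = 35.8%, the in-house team 3/11 = 27.3% → Adjuster 2
Moderate: Adjuster 2 4/5 = 80.0%, the in-house team 104/184 = 56.5% → Adjuster 2
Overall: Adjuster 2 101/276 = 36.6%, the in-house team 107/195 = 54.9% → the in-house team
(Adjuster 2 wins every claim group but the in-house team wins overall — Adjuster 2's claims skew toward the low-rate complex group.)

the in-house team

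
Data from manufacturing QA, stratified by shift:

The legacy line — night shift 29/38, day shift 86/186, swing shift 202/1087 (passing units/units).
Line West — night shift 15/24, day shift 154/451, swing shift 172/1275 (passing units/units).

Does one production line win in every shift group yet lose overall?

Night shift: the legacy line 29/38 = 76.3%, Line West 15/24 = 62.5% → the legacy line
Day shift: the legacy line 86/186 = 46.2%, Line West 154/451 = 34.1% → the legacy line
Swing shift: the legacy line 202/1087 = 18.6%, Line West 172/1275 = 13.5% → the legacy line
Overall: the legacy line 317/1311 = 24.2%, Line West 341/1750 = 19.5% → the legacy line
The legacy line wins overall and in every shift group — no reversal.

No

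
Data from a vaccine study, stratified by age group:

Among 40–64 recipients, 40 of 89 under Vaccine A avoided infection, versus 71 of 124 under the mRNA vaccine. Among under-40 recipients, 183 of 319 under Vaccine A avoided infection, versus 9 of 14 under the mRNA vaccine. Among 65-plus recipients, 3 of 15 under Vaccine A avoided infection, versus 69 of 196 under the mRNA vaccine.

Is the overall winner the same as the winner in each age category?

No

40–64: Vaccine A 40/89 = 44.9%, the mRNA vaccine 71/124 = 57.3% → the mRNA vaccine
Under-40: Vaccine A 183/319 = 57.4%, the mRNA vaccine 9/14 = 64.3% → the mRNA vaccine
65-plus: Vaccine A 3/15 = 20.0%, the mRNA vaccine 69/196 = 35.2% → the mRNA vaccine
Overall: Vaccine A 226/423 = 53.4%, the mRNA vaccine 149/334 = 44.6% → Vaccine A
The mRNA vaccine wins each age group but Vaccine A wins overall — the comparison reverses. The mRNA vaccine's recipients skew toward 65-plus, which has a lower base rate.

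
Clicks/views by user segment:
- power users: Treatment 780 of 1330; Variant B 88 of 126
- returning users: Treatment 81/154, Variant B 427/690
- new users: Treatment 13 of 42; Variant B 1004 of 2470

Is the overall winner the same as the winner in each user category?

No

Power users: Treatment 780/1330 = 58.6%, Variant B 88/126 = 69.8% → Variant B
Returning users: Treatment 81/154 = 52.6%, Variant B 427/690 = 61.9% → Variant B
New users: Treatment 13/42 = 31.0%, Variant B 1004/2470 = 40.6% → Variant B
Overall: Treatment 874/1526 = 57.3%, Variant B 1519/3286 = 46.2% → Treatment
Variant B wins each user group but Treatment wins overall — the comparison reverses. Variant B's views skew toward new users, which has a lower base rate.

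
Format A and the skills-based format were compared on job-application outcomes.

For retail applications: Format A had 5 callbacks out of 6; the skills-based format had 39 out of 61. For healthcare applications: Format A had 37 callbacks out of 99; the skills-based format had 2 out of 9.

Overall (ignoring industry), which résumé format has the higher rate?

the skills-based format

Retail: Format A 5/6 = 83.3%, the skills-based format 39/61 = 63.9% → Format A
Healthcare: Format A 37/99 = 37.4%, the skills-based format 2/9 = 22.2% → Format A
Overall: Format A 42/105 = 40.0%, the skills-based format 41/70 = 58.6% → the skills-based format
(Format A wins every industry group but the skills-based format wins overall — Format A's applications skew toward the low-rate healthcare group.)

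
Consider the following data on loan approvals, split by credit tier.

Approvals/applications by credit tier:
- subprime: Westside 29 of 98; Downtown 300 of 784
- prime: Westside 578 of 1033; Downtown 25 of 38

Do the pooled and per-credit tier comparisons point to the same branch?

Subprime: Westside 29/98 = 29.6%, Downtown 300/784 = 38.3% → Downtown
Prime: Westside 578/1033 = 56.0%, Downtown 25/38 = 65.8% → Downtown
Overall: Westside 607/1131 = 53.7%, Downtown 325/822 = 39.5% → Westside
Downtown wins each credit group but Westside wins overall — the comparison reverses. Downtown's applications skew toward subprime, which has a lower base rate.

No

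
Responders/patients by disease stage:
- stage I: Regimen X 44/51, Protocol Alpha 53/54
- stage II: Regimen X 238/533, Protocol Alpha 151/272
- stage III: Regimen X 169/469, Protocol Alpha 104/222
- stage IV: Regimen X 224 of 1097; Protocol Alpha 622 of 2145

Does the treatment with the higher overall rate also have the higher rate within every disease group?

Stage I: Regimen X 44/51 = 86.3%, Protocol Alpha 53/54 = 98.1% → Protocol Alpha
Stage II: Regimen X 238/533 = 44.7%, Protocol Alpha 151/272 = 55.5% → Protocol Alpha
Stage III: Regimen X 169/469 = 36.0%, Protocol Alpha 104/222 = 46.8% → Protocol Alpha
Stage IV: Regimen X 224/1097 = 20.4%, Protocol Alpha 622/2145 = 29.0% → Protocol Alpha
Overall: Regimen X 675/2150 = 31.4%, Protocol Alpha 930/2693 = 34.5% → Protocol Alpha
Protocol Alpha wins overall and in every disease group — no reversal.

Yes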